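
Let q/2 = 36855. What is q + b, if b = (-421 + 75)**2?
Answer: 193426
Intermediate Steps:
q = 73710 (q = 2*36855 = 73710)
b = 119716 (b = (-346)**2 = 119716)
q + b = 73710 + 119716 = 193426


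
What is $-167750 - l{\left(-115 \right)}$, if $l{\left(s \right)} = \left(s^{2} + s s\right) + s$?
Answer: $-194085$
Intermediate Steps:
$l{\left(s \right)} = s + 2 s^{2}$ ($l{\left(s \right)} = \left(s^{2} + s^{2}\right) + s = 2 s^{2} + s = s + 2 s^{2}$)
$-167750 - l{\left(-115 \right)} = -167750 - - 115 \left(1 + 2 \left(-115\right)\right) = -167750 - - 115 \left(1 - 230\right) = -167750 - \left(-115\right) \left(-229\right) = -167750 - 26335 = -194085$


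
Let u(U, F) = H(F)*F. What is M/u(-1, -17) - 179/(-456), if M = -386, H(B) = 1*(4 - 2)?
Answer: 91051/7752 ≈ 11.745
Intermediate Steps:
H(B) = 2 (H(B) = 1*2 = 2)
u(U, F) = 2*F
M/u(-1, -17) - 179/(-456) = -386/(2*(-17)) - 179/(-456) = -386/(-34) - 179*(-1/456) = -386*(-1/34) + 179/456 = 193/17 + 179/456 = 91051/7752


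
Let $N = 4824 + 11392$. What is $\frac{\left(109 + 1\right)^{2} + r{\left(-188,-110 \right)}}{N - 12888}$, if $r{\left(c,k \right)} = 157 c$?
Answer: $- \frac{2177}{416} \approx -5.2332$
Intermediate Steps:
$N = 16216$
$\frac{\left(109 + 1\right)^{2} + r{\left(-188,-110 \right)}}{N - 12888} = \frac{\left(109 + 1\right)^{2} + 157 \left(-188\right)}{16216 - 12888} = \frac{110^{2} - 29516}{3328} = \left(12100 - 29516\right) \frac{1}{3328} = \left(-17416\right) \frac{1}{3328} = - \frac{2177}{416}$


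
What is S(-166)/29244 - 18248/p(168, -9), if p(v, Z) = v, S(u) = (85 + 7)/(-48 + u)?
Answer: -396527573/3650626 ≈ -108.62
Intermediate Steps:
S(u) = 92/(-48 + u)
S(-166)/29244 - 18248/p(168, -9) = (92/(-48 - 166))/29244 - 18248/168 = (92/(-214))*(1/29244) - 18248*1/168 = (92*(-1/214))*(1/29244) - 2281/21 = -46/107*1/29244 - 2281/21 = -23/1564554 - 2281/21 = -396527573/3650626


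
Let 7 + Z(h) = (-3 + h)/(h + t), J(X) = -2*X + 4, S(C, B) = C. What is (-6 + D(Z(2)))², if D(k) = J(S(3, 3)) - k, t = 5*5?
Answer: 676/729 ≈ 0.92730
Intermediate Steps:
t = 25
J(X) = 4 - 2*X
Z(h) = -7 + (-3 + h)/(25 + h) (Z(h) = -7 + (-3 + h)/(h + 25) = -7 + (-3 + h)/(25 + h))
D(k) = -2 - k (D(k) = (4 - 2*3) - k = (4 - 6) - k = -2 - k)
(-6 + D(Z(2)))² = (-6 + (-2 - 2*(-89 - 3*2)/(25 + 2)))² = (-6 + (-2 - 2*(-89 - 6)/27))² = (-6 + (-2 - 2*(-95)/27))² = (-6 + (-2 - 1*(-190/27)))² = (-6 + (-2 + 190/27))² = (-6 + 136/27)² = (-26/27)² = 676/729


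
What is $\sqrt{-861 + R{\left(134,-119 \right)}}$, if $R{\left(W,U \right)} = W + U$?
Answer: $3 i \sqrt{94} \approx 29.086 i$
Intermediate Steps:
$R{\left(W,U \right)} = U + W$
$\sqrt{-861 + R{\left(134,-119 \right)}} = \sqrt{-861 + \left(-119 + 134\right)} = \sqrt{-861 + 15} = \sqrt{-846} = 3 i \sqrt{94}$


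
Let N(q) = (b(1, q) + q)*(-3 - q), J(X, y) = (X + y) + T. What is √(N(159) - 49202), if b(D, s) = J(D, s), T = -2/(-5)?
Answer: 2*I*√630905/5 ≈ 317.72*I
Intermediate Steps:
T = ⅖ (T = -2*(-⅕) = ⅖ ≈ 0.40000)
J(X, y) = ⅖ + X + y (J(X, y) = (X + y) + ⅖ = ⅖ + X + y)
b(D, s) = ⅖ + D + s
N(q) = (-3 - q)*(7/5 + 2*q) (N(q) = ((⅖ + 1 + q) + q)*(-3 - q) = ((7/5 + q) + q)*(-3 - q) = (7/5 + 2*q)*(-3 - q) = (-3 - q)*(7/5 + 2*q))
√(N(159) - 49202) = √((-21/5 - 2*159² - 37/5*159) - 49202) = √((-21/5 - 2*25281 - 5883/5) - 49202) = √((-21/5 - 50562 - 5883/5) - 49202) = √(-258714/5 - 49202) = √(-504724/5) = 2*I*√630905/5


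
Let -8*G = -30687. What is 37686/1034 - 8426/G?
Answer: 49398655/1442289 ≈ 34.250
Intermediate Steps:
G = 30687/8 (G = -⅛*(-30687) = 30687/8 ≈ 3835.9)
37686/1034 - 8426/G = 37686/1034 - 8426/30687/8 = 37686*(1/1034) - 8426*8/30687 = 1713/47 - 67408/30687 = 49398655/1442289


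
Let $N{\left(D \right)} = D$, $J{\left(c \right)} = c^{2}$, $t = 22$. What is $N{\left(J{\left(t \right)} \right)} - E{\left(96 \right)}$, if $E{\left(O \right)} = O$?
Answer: $388$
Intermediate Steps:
$N{\left(J{\left(t \right)} \right)} - E{\left(96 \right)} = 22^{2} - 96 = 484 - 96 = 388$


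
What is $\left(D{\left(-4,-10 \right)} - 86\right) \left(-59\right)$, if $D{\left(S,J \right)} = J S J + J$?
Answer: $29264$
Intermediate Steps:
$D{\left(S,J \right)} = J + S J^{2}$ ($D{\left(S,J \right)} = S J^{2} + J = J + S J^{2}$)
$\left(D{\left(-4,-10 \right)} - 86\right) \left(-59\right) = \left(- 10 \left(1 - -40\right) - 86\right) \left(-59\right) = \left(- 10 \left(1 + 40\right) - 86\right) \left(-59\right) = \left(\left(-10\right) 41 - 86\right) \left(-59\right) = \left(-410 - 86\right) \left(-59\right) = \left(-496\right) \left(-59\right) = 29264$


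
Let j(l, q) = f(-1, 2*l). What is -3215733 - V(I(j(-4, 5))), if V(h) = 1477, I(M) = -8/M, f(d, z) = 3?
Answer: -3217210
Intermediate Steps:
j(l, q) = 3
-3215733 - V(I(j(-4, 5))) = -3215733 - 1*1477 = -3215733 - 1477 = -3217210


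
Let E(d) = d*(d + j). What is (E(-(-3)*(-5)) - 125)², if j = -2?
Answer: 16900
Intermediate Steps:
E(d) = d*(-2 + d) (E(d) = d*(d - 2) = d*(-2 + d))
(E(-(-3)*(-5)) - 125)² = ((-(-3)*(-5))*(-2 - (-3)*(-5)) - 125)² = ((-1*15)*(-2 - 1*15) - 125)² = (-15*(-2 - 15) - 125)² = (-15*(-17) - 125)² = (255 - 125)² = 130² = 16900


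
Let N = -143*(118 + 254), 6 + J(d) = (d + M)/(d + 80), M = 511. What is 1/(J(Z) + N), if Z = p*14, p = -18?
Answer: -172/9151003 ≈ -1.8796e-5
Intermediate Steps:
Z = -252 (Z = -18*14 = -252)
J(d) = -6 + (511 + d)/(80 + d) (J(d) = -6 + (d + 511)/(d + 80) = -6 + (511 + d)/(80 + d))
N = -53196 (N = -143*372 = -53196)
1/(J(Z) + N) = 1/((31 - 5*(-252))/(80 - 252) - 53196) = 1/((31 + 1260)/(-172) - 53196) = 1/(-1/172*1291 - 53196) = 1/(-1291/172 - 53196) = 1/(-9151003/172) = -172/9151003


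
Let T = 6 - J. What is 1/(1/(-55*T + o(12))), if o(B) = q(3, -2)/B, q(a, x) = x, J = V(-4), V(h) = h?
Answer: -3301/6 ≈ -550.17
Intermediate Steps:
J = -4
T = 10 (T = 6 - 1*(-4) = 6 + 4 = 10)
o(B) = -2/B
1/(1/(-55*T + o(12))) = 1/(1/(-55*10 - 2/12)) = 1/(1/(-550 - 2*1/12)) = 1/(1/(-550 - 1/6)) = 1/(1/(-3301/6)) = 1/(-6/3301) = -3301/6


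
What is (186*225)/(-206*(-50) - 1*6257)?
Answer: 41850/4043 ≈ 10.351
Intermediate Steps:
(186*225)/(-206*(-50) - 1*6257) = 41850/(10300 - 6257) = 41850/4043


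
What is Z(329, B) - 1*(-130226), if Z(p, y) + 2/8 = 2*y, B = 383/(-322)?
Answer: 83863851/644 ≈ 1.3022e+5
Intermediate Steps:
B = -383/322 (B = 383*(-1/322) = -383/322 ≈ -1.1894)
Z(p, y) = -¼ + 2*y
Z(329, B) - 1*(-130226) = (-¼ + 2*(-383/322)) - 1*(-130226) = (-¼ - 383/161) + 130226 = -1693/644 + 130226 = 83863851/644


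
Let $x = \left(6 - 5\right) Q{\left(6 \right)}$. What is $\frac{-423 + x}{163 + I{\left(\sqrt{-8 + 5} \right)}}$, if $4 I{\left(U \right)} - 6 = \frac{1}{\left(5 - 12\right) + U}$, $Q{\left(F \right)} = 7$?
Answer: $- \frac{18974592}{7501639} - \frac{1664 i \sqrt{3}}{22504917} \approx -2.5294 - 0.00012807 i$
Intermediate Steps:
$I{\left(U \right)} = \frac{3}{2} + \frac{1}{4 \left(-7 + U\right)}$ ($I{\left(U \right)} = \frac{3}{2} + \frac{1}{4 \left(\left(5 - 12\right) + U\right)} = \frac{3}{2} + \frac{1}{4 \left(-7 + U\right)}$)
$x = 7$ ($x = \left(6 - 5\right) 7 = 1 \cdot 7 = 7$)
$\frac{-423 + x}{163 + I{\left(\sqrt{-8 + 5} \right)}} = \frac{-423 + 7}{163 + \frac{-41 + 6 \sqrt{-8 + 5}}{4 \left(-7 + \sqrt{-8 + 5}\right)}} = - \frac{416}{163 + \frac{-41 + 6 \sqrt{-3}}{4 \left(-7 + \sqrt{-3}\right)}} = - \frac{416}{163 + \frac{-41 + 6 i \sqrt{3}}{4 \left(-7 + i \sqrt{3}\right)}}$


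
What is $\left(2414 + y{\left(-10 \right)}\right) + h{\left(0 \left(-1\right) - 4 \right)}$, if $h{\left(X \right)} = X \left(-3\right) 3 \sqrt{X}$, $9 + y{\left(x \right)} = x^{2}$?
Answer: $2505 + 72 i \approx 2505.0 + 72.0 i$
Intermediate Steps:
$y{\left(x \right)} = -9 + x^{2}$
$h{\left(X \right)} = - 9 X^{\frac{3}{2}}$ ($h{\left(X \right)} = - 3 X 3 \sqrt{X} = - 9 X \sqrt{X} = - 9 X^{\frac{3}{2}}$)
$\left(2414 + y{\left(-10 \right)}\right) + h{\left(0 \left(-1\right) - 4 \right)} = \left(2414 - \left(9 - \left(-10\right)^{2}\right)\right) - 9 \left(0 \left(-1\right) - 4\right)^{\frac{3}{2}} = \left(2414 + \left(-9 + 100\right)\right) - 9 \left(0 - 4\right)^{\frac{3}{2}} = \left(2414 + 91\right) - 9 \left(-4\right)^{\frac{3}{2}} = 2505 - 9 \left(- 8 i\right) = 2505 + 72 i$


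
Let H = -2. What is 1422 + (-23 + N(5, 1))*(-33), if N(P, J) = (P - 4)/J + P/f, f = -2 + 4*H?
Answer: 4329/2 ≈ 2164.5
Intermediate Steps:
f = -10 (f = -2 + 4*(-2) = -2 - 8 = -10)
N(P, J) = -P/10 + (-4 + P)/J (N(P, J) = (P - 4)/J + P/(-10) = (-4 + P)/J + P*(-1/10) = (-4 + P)/J - P/10 = -P/10 + (-4 + P)/J)
1422 + (-23 + N(5, 1))*(-33) = 1422 + (-23 + (-4 + 5 - 1/10*1*5)/1)*(-33) = 1422 + (-23 + 1*(-4 + 5 - 1/2))*(-33) = 1422 + (-23 + 1*(1/2))*(-33) = 1422 + (-23 + 1/2)*(-33) = 1422 - 45/2*(-33) = 1422 + 1485/2 = 4329/2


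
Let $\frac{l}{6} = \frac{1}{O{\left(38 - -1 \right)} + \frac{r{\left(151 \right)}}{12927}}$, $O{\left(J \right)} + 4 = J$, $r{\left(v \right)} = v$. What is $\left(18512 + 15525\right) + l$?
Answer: $\frac{7702543807}{226298} \approx 34037.0$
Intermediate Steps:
$O{\left(J \right)} = -4 + J$
$l = \frac{38781}{226298}$ ($l = \frac{6}{\left(-4 + \left(38 - -1\right)\right) + \frac{151}{12927}} = \frac{6}{\left(-4 + \left(38 + 1\right)\right) + 151 \cdot \frac{1}{12927}} = \frac{6}{\left(-4 + 39\right) + \frac{151}{12927}} = \frac{6}{35 + \frac{151}{12927}} = \frac{6}{\frac{452596}{12927}} = 6 \cdot \frac{12927}{452596} = \frac{38781}{226298} \approx 0.17137$)
$\left(18512 + 15525\right) + l = \left(18512 + 15525\right) + \frac{38781}{226298} = 34037 + \frac{38781}{226298} = \frac{7702543807}{226298}$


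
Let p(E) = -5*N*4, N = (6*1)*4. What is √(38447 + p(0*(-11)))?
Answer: √37967 ≈ 194.85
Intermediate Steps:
N = 24 (N = 6*4 = 24)
p(E) = -480 (p(E) = -5*24*4 = -120*4 = -480)
√(38447 + p(0*(-11))) = √(38447 - 480) = √37967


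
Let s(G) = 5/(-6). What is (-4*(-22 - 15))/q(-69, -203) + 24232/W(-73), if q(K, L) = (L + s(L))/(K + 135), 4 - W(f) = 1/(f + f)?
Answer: 330194752/55035 ≈ 5999.7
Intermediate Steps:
s(G) = -⅚ (s(G) = 5*(-⅙) = -⅚)
W(f) = 4 - 1/(2*f) (W(f) = 4 - 1/(f + f) = 4 - 1/(2*f))
q(K, L) = (-⅚ + L)/(135 + K) (q(K, L) = (L - ⅚)/(K + 135) = (-⅚ + L)/(135 + K))
(-4*(-22 - 15))/q(-69, -203) + 24232/W(-73) = (-4*(-22 - 15))/(((-⅚ - 203)/(135 - 69))) + 24232/(4 - ½/(-73)) = (-4*(-37))/((-1223/6/66)) + 24232/(4 - ½*(-1/73)) = 148/(((1/66)*(-1223/6))) + 24232/(4 + 1/146) = 148/(-1223/396) + 24232/(585/146) = 148*(-396/1223) + 24232*(146/585) = -58608/1223 + 272144/45 = 330194752/55035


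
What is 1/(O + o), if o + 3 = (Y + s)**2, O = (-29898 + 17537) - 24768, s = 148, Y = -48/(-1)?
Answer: 1/1284 ≈ 0.00077882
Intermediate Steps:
Y = 48 (Y = -48*(-1) = 48)
O = -37129 (O = -12361 - 24768 = -37129)
o = 38413 (o = -3 + (48 + 148)**2 = -3 + 196**2 = -3 + 38416 = 38413)
1/(O + o) = 1/(-37129 + 38413) = 1/1284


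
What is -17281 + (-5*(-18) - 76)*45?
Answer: -16651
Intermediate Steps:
-17281 + (-5*(-18) - 76)*45 = -17281 + (90 - 76)*45 = -17281 + 14*45 = -17281 + 630 = -16651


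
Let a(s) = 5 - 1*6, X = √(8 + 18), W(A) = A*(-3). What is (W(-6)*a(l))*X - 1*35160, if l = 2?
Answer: -35160 - 18*√26 ≈ -35252.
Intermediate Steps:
W(A) = -3*A
X = √26 ≈ 5.0990
a(s) = -1 (a(s) = 5 - 6 = -1)
(W(-6)*a(l))*X - 1*35160 = (-3*(-6)*(-1))*√26 - 1*35160 = (18*(-1))*√26 - 35160 = -18*√26 - 35160 = -35160 - 18*√26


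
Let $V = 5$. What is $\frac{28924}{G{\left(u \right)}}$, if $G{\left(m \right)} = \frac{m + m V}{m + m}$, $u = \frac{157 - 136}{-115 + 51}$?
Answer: $\frac{28924}{3} \approx 9641.3$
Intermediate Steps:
$u = - \frac{21}{64}$ ($u = \frac{21}{-64} = 21 \left(- \frac{1}{64}\right) = - \frac{21}{64} \approx -0.32813$)
$G{\left(m \right)} = 3$ ($G{\left(m \right)} = \frac{m + m 5}{m + m} = \frac{m + 5 m}{2 m} = 6 m \frac{1}{2 m} = 3$)
$\frac{28924}{G{\left(u \right)}} = \frac{28924}{3}$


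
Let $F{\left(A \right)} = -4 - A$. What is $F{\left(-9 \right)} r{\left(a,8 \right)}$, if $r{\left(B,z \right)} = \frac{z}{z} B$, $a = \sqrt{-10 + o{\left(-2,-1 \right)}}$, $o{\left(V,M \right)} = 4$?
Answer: $5 i \sqrt{6} \approx 12.247 i$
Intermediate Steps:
$a = i \sqrt{6}$ ($a = \sqrt{-10 + 4} = \sqrt{-6} = i \sqrt{6} \approx 2.4495 i$)
$r{\left(B,z \right)} = B$ ($r{\left(B,z \right)} = 1 B = B$)
$F{\left(-9 \right)} r{\left(a,8 \right)} = \left(-4 - -9\right) i \sqrt{6} = \left(-4 + 9\right) i \sqrt{6} = 5 i \sqrt{6}$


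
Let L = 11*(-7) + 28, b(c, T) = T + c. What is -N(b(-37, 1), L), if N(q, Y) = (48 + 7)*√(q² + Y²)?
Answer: -55*√3697 ≈ -3344.2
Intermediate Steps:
L = -49 (L = -77 + 28 = -49)
N(q, Y) = 55*√(Y² + q²)
-N(b(-37, 1), L) = -55*√((-49)² + (1 - 37)²) = -55*√(2401 + (-36)²) = -55*√(2401 + 1296) = -55*√3697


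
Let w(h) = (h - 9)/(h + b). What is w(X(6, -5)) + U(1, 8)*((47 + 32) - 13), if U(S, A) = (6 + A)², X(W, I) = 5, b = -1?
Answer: 12935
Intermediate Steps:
w(h) = (-9 + h)/(-1 + h) (w(h) = (h - 9)/(h - 1) = (-9 + h)/(-1 + h))
w(X(6, -5)) + U(1, 8)*((47 + 32) - 13) = (-9 + 5)/(-1 + 5) + (6 + 8)²*((47 + 32) - 13) = -4/4 + 14²*(79 - 13) = (¼)*(-4) + 196*66 = -1 + 12936 = 12935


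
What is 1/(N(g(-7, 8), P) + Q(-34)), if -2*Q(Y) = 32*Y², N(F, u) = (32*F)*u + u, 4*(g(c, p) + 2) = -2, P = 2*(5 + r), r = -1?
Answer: -1/19128 ≈ -5.2279e-5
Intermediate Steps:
P = 8 (P = 2*(5 - 1) = 2*4 = 8)
g(c, p) = -5/2 (g(c, p) = -2 + (¼)*(-2) = -2 - ½ = -5/2)
N(F, u) = u + 32*F*u (N(F, u) = 32*F*u + u = u + 32*F*u)
Q(Y) = -16*Y²
1/(N(g(-7, 8), P) + Q(-34)) = 1/(8*(1 + 32*(-5/2)) - 16*(-34)²) = 1/(8*(1 - 80) - 16*1156) = 1/(8*(-79) - 18496) = 1/(-632 - 18496) = 1/(-19128) = -1/19128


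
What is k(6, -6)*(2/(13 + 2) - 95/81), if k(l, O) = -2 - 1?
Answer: 421/135 ≈ 3.1185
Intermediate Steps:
k(l, O) = -3
k(6, -6)*(2/(13 + 2) - 95/81) = -3*(2/(13 + 2) - 95/81) = -3*(2/15 - 95*1/81) = -3*(2*(1/15) - 95/81) = -3*(2/15 - 95/81) = -3*(-421/405) = 421/135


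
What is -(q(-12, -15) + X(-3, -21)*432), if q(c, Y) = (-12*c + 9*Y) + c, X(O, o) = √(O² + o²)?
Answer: 3 - 6480*√2 ≈ -9161.1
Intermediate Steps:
q(c, Y) = -11*c + 9*Y
-(q(-12, -15) + X(-3, -21)*432) = -((-11*(-12) + 9*(-15)) + √((-3)² + (-21)²)*432) = -((132 - 135) + √(9 + 441)*432) = -(-3 + √450*432) = -(-3 + (15*√2)*432) = -(-3 + 6480*√2) = 3 - 6480*√2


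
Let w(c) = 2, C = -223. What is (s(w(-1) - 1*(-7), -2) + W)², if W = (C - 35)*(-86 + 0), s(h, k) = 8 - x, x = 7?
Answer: 492351721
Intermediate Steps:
s(h, k) = 1 (s(h, k) = 8 - 1*7 = 8 - 7 = 1)
W = 22188 (W = (-223 - 35)*(-86 + 0) = -258*(-86) = 22188)
(s(w(-1) - 1*(-7), -2) + W)² = (1 + 22188)² = 22189² = 492351721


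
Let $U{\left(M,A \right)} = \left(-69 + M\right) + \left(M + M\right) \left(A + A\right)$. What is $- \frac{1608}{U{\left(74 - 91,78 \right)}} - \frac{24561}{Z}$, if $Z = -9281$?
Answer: $\frac{73653819}{25012295} \approx 2.9447$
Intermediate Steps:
$U{\left(M,A \right)} = -69 + M + 4 A M$ ($U{\left(M,A \right)} = \left(-69 + M\right) + 2 M 2 A = \left(-69 + M\right) + 4 A M = -69 + M + 4 A M$)
$- \frac{1608}{U{\left(74 - 91,78 \right)}} - \frac{24561}{Z} = - \frac{1608}{-69 + \left(74 - 91\right) + 4 \cdot 78 \left(74 - 91\right)} - \frac{24561}{-9281} = - \frac{1608}{-69 + \left(74 - 91\right) + 4 \cdot 78 \left(74 - 91\right)} - - \frac{24561}{9281} = - \frac{1608}{-69 - 17 + 4 \cdot 78 \left(-17\right)} + \frac{24561}{9281} = - \frac{1608}{-69 - 17 - 5304} + \frac{24561}{9281} = - \frac{1608}{-5390} + \frac{24561}{9281} = \left(-1608\right) \left(- \frac{1}{5390}\right) + \frac{24561}{9281} = \frac{804}{2695} + \frac{24561}{9281} = \frac{73653819}{25012295}$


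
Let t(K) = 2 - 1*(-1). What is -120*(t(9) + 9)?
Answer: -1440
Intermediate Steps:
t(K) = 3 (t(K) = 2 + 1 = 3)
-120*(t(9) + 9) = -120*(3 + 9) = -120*12 = -1440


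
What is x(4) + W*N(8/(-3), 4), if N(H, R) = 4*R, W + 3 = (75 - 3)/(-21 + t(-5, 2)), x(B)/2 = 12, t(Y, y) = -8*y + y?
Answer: -1992/35 ≈ -56.914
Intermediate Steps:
t(Y, y) = -7*y
x(B) = 24 (x(B) = 2*12 = 24)
W = -177/35 (W = -3 + (75 - 3)/(-21 - 7*2) = -3 + 72/(-21 - 14) = -3 + 72/(-35) = -3 + 72*(-1/35) = -3 - 72/35 = -177/35 ≈ -5.0571)
x(4) + W*N(8/(-3), 4) = 24 - 708*4/35 = 24 - 177/35*16 = 24 - 2832/35 = -1992/35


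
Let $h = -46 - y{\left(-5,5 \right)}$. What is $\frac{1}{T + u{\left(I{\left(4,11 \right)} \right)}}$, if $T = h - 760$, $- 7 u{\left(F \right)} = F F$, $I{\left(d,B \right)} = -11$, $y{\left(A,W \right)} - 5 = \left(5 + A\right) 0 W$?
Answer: $- \frac{7}{5798} \approx -0.0012073$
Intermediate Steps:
$y{\left(A,W \right)} = 5$ ($y{\left(A,W \right)} = 5 + \left(5 + A\right) 0 W = 5 + 0 W = 5 + 0 = 5$)
$h = -51$ ($h = -46 - 5 = -51$)
$u{\left(F \right)} = - \frac{F^{2}}{7}$ ($u{\left(F \right)} = - \frac{F F}{7} = - \frac{F^{2}}{7}$)
$T = -811$ ($T = -51 - 760 = -811$)
$\frac{1}{T + u{\left(I{\left(4,11 \right)} \right)}} = \frac{1}{-811 - \frac{\left(-11\right)^{2}}{7}} = \frac{1}{-811 - \frac{121}{7}} = \frac{1}{- \frac{5798}{7}} = - \frac{7}{5798}$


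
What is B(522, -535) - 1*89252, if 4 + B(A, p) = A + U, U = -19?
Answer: -88753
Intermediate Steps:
B(A, p) = -23 + A (B(A, p) = -4 + (A - 19) = -4 + (-19 + A) = -23 + A)
B(522, -535) - 1*89252 = (-23 + 522) - 1*89252 = 499 - 89252 = -88753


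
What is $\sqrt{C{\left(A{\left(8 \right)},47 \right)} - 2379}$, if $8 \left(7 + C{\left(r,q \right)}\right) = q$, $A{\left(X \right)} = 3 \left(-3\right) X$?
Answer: $\frac{i \sqrt{38082}}{4} \approx 48.786 i$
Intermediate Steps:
$A{\left(X \right)} = - 9 X$
$C{\left(r,q \right)} = -7 + \frac{q}{8}$
$\sqrt{C{\left(A{\left(8 \right)},47 \right)} - 2379} = \sqrt{\left(-7 + \frac{1}{8} \cdot 47\right) - 2379} = \sqrt{\left(-7 + \frac{47}{8}\right) - 2379} = \sqrt{- \frac{9}{8} - 2379} = \sqrt{- \frac{19041}{8}} = \frac{i \sqrt{38082}}{4}$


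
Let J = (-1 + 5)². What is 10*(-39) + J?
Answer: -374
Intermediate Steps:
J = 16 (J = 4² = 16)
10*(-39) + J = 10*(-39) + 16 = -390 + 16 = -374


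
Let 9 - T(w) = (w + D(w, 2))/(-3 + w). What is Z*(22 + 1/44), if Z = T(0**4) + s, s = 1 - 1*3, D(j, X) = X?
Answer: 7429/44 ≈ 168.84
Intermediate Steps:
T(w) = 9 - (2 + w)/(-3 + w) (T(w) = 9 - (w + 2)/(-3 + w) = 9 - (2 + w)/(-3 + w))
s = -2 (s = 1 - 3 = -2)
Z = 23/3 (Z = (-29 + 8*0**4)/(-3 + 0**4) - 2 = (-29 + 8*0)/(-3 + 0) - 2 = (-29 + 0)/(-3) - 2 = -1/3*(-29) - 2 = 29/3 - 2 = 23/3 ≈ 7.6667)
Z*(22 + 1/44) = 23*(22 + 1/44)/3 = (23/3)*(969/44) = 7429/44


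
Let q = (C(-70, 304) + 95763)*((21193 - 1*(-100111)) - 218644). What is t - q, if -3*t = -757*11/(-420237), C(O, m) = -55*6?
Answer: 11711309554876093/1260711 ≈ 9.2894e+9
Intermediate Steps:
C(O, m) = -330
q = -9289448220 (q = (-330 + 95763)*((21193 - 1*(-100111)) - 218644) = 95433*((21193 + 100111) - 218644) = 95433*(121304 - 218644) = 95433*(-97340) = -9289448220)
t = -8327/1260711 (t = -(-757*11)/(3*(-420237)) = -(-8327)*(-1)/(3*420237) = -⅓*8327/420237 = -8327/1260711 ≈ -0.0066050)
t - q = -8327/1260711 - 1*(-9289448220) = -8327/1260711 + 9289448220 = 11711309554876093/1260711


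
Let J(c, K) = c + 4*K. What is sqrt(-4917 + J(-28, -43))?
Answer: I*sqrt(5117) ≈ 71.533*I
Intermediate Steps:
sqrt(-4917 + J(-28, -43)) = sqrt(-4917 + (-28 + 4*(-43))) = sqrt(-4917 + (-28 - 172)) = sqrt(-4917 - 200) = sqrt(-5117) = I*sqrt(5117)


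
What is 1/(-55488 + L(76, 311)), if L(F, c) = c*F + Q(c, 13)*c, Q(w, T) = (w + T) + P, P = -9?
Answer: 1/66113 ≈ 1.5126e-5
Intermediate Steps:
Q(w, T) = -9 + T + w (Q(w, T) = (w + T) - 9 = (T + w) - 9 = -9 + T + w)
L(F, c) = F*c + c*(4 + c) (L(F, c) = c*F + (-9 + 13 + c)*c = F*c + (4 + c)*c = F*c + c*(4 + c))
1/(-55488 + L(76, 311)) = 1/(-55488 + 311*(4 + 76 + 311)) = 1/(-55488 + 311*391) = 1/(-55488 + 121601) = 1/66113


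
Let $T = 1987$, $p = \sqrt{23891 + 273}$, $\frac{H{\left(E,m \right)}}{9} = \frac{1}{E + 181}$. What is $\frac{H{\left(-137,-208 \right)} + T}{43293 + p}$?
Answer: $\frac{3785410041}{82467426140} - \frac{87437 \sqrt{6041}}{41233713070} \approx 0.045737$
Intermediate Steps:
$H{\left(E,m \right)} = \frac{9}{181 + E}$ ($H{\left(E,m \right)} = \frac{9}{E + 181} = \frac{9}{181 + E}$)
$p = 2 \sqrt{6041}$ ($p = \sqrt{24164} = 2 \sqrt{6041} \approx 155.45$)
$\frac{H{\left(-137,-208 \right)} + T}{43293 + p} = \frac{\frac{9}{181 - 137} + 1987}{43293 + 2 \sqrt{6041}} = \frac{\frac{9}{44} + 1987}{43293 + 2 \sqrt{6041}} = \frac{87437}{44 \left(43293 + 2 \sqrt{6041}\right)}$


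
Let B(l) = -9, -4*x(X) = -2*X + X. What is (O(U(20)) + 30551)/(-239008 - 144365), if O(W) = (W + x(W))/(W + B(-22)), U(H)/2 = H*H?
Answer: -24166841/303248043 ≈ -0.079693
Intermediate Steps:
U(H) = 2*H² (U(H) = 2*(H*H) = 2*H²)
x(X) = X/4 (x(X) = -(-2*X + X)/4 = -(-1)*X/4 = X/4)
O(W) = 5*W/(4*(-9 + W)) (O(W) = (W + W/4)/(W - 9) = (5*W/4)/(-9 + W) = 5*W/(4*(-9 + W)))
(O(U(20)) + 30551)/(-239008 - 144365) = (5*(2*20²)/(4*(-9 + 2*20²)) + 30551)/(-239008 - 144365) = (5*(2*400)/(4*(-9 + 2*400)) + 30551)/(-383373) = ((5/4)*800/(-9 + 800) + 30551)*(-1/383373) = ((5/4)*800/791 + 30551)*(-1/383373) = ((5/4)*800*(1/791) + 30551)*(-1/383373) = (1000/791 + 30551)*(-1/383373) = (24166841/791)*(-1/383373) = -24166841/303248043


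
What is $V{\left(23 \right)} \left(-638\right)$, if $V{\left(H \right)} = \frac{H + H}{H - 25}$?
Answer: $14674$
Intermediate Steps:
$V{\left(H \right)} = \frac{2 H}{-25 + H}$
$V{\left(23 \right)} \left(-638\right) = 2 \cdot 23 \frac{1}{-25 + 23} \left(-638\right) = 2 \cdot 23 \frac{1}{-2} \left(-638\right) = 2 \cdot 23 \left(- \frac{1}{2}\right) \left(-638\right) = \left(-23\right) \left(-638\right) = 14674$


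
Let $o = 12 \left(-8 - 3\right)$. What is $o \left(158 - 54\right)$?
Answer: $-13728$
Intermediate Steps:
$o = -132$ ($o = 12 \left(-8 - 3\right) = 12 \left(-11\right) = -132$)
$o \left(158 - 54\right) = - 132 \left(158 - 54\right) = \left(-132\right) 104 = -13728$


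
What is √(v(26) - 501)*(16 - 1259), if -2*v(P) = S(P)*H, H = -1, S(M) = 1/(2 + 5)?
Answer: -1243*I*√98182/14 ≈ -27820.0*I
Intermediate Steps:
S(M) = ⅐ (S(M) = 1/7 = ⅐)
v(P) = 1/14 (v(P) = -(-1)/14 = -½*(-⅐) = 1/14)
√(v(26) - 501)*(16 - 1259) = √(1/14 - 501)*(16 - 1259) = √(-7013/14)*(-1243) = (I*√98182/14)*(-1243) = -1243*I*√98182/14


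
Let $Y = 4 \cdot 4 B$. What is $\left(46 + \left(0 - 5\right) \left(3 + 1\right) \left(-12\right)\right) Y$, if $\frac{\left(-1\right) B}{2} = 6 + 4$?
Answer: $-91520$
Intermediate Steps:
$B = -20$ ($B = - 2 \left(6 + 4\right) = \left(-2\right) 10 = -20$)
$Y = -320$ ($Y = 4 \cdot 4 \left(-20\right) = 16 \left(-20\right) = -320$)
$\left(46 + \left(0 - 5\right) \left(3 + 1\right) \left(-12\right)\right) Y = \left(46 + \left(0 - 5\right) \left(3 + 1\right) \left(-12\right)\right) \left(-320\right) = \left(46 + \left(-5\right) 4 \left(-12\right)\right) \left(-320\right) = \left(46 - -240\right) \left(-320\right) = \left(46 + 240\right) \left(-320\right) = 286 \left(-320\right) = -91520$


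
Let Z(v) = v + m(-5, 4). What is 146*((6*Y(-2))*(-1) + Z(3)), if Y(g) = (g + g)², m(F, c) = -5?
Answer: -14308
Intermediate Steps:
Y(g) = 4*g² (Y(g) = (2*g)² = 4*g²)
Z(v) = -5 + v (Z(v) = v - 5 = -5 + v)
146*((6*Y(-2))*(-1) + Z(3)) = 146*((6*(4*(-2)²))*(-1) + (-5 + 3)) = 146*((6*(4*4))*(-1) - 2) = 146*((6*16)*(-1) - 2) = 146*(96*(-1) - 2) = 146*(-96 - 2) = 146*(-98) = -14308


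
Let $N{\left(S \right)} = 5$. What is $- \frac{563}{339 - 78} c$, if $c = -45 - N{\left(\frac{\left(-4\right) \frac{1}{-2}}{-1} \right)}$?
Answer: $\frac{28150}{261} \approx 107.85$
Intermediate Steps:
$c = -50$ ($c = -45 - 5 = -50$)
$- \frac{563}{339 - 78} c = - \frac{563}{339 - 78} \left(-50\right) = - \frac{563}{261} \left(-50\right) = \left(-563\right) \frac{1}{261} \left(-50\right) = \left(- \frac{563}{261}\right) \left(-50\right) = \frac{28150}{261}$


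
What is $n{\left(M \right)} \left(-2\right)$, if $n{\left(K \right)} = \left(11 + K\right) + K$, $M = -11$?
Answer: $22$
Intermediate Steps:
$n{\left(K \right)} = 11 + 2 K$
$n{\left(M \right)} \left(-2\right) = \left(11 + 2 \left(-11\right)\right) \left(-2\right) = \left(11 - 22\right) \left(-2\right) = \left(-11\right) \left(-2\right) = 22$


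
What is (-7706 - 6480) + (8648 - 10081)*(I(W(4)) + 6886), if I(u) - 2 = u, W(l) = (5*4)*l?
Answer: -9999330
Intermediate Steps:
W(l) = 20*l
I(u) = 2 + u
(-7706 - 6480) + (8648 - 10081)*(I(W(4)) + 6886) = (-7706 - 6480) + (8648 - 10081)*((2 + 20*4) + 6886) = -14186 - 1433*((2 + 80) + 6886) = -14186 - 1433*(82 + 6886) = -14186 - 1433*6968 = -14186 - 9985144 = -9999330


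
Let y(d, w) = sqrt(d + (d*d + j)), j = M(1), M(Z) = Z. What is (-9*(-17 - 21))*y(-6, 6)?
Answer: 342*sqrt(31) ≈ 1904.2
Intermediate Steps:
j = 1
y(d, w) = sqrt(1 + d + d**2) (y(d, w) = sqrt(d + (d*d + 1)) = sqrt(d + (d**2 + 1)) = sqrt(d + (1 + d**2)) = sqrt(1 + d + d**2))
(-9*(-17 - 21))*y(-6, 6) = (-9*(-17 - 21))*sqrt(1 - 6 + (-6)**2) = (-9*(-38))*sqrt(1 - 6 + 36) = 342*sqrt(31)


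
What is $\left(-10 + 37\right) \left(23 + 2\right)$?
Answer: $675$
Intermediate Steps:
$\left(-10 + 37\right) \left(23 + 2\right) = 27 \cdot 25 = 675$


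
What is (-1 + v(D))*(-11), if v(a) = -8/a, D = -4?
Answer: -11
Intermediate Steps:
(-1 + v(D))*(-11) = (-1 - 8/(-4))*(-11) = (-1 - 8*(-¼))*(-11) = (-1 + 2)*(-11) = 1*(-11) = -11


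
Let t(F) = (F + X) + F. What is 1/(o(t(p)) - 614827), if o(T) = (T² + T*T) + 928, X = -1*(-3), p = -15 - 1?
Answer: -1/612217 ≈ -1.6334e-6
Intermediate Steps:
p = -16
X = 3
t(F) = 3 + 2*F (t(F) = (F + 3) + F = (3 + F) + F = 3 + 2*F)
o(T) = 928 + 2*T² (o(T) = (T² + T²) + 928 = 2*T² + 928 = 928 + 2*T²)
1/(o(t(p)) - 614827) = 1/((928 + 2*(3 + 2*(-16))²) - 614827) = 1/((928 + 2*(3 - 32)²) - 614827) = 1/((928 + 2*(-29)²) - 614827) = 1/((928 + 2*841) - 614827) = 1/((928 + 1682) - 614827) = 1/(2610 - 614827) = 1/(-612217) = -1/612217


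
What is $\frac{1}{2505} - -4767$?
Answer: $\frac{11941336}{2505} \approx 4767.0$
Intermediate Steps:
$\frac{1}{2505} - -4767 = \frac{1}{2505} + 4767 = \frac{11941336}{2505}$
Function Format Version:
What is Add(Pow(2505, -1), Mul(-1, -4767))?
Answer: Rational(11941336, 2505) ≈ 4767.0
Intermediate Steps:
Add(Pow(2505, -1), Mul(-1, -4767)) = Add(Rational(1, 2505), 4767) = Rational(11941336, 2505)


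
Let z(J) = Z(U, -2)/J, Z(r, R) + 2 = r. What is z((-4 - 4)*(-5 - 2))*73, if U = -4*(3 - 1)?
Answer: -365/28 ≈ -13.036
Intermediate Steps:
U = -8 (U = -4*2 = -8)
Z(r, R) = -2 + r
z(J) = -10/J (z(J) = (-2 - 8)/J = -10/J)
z((-4 - 4)*(-5 - 2))*73 = -10*1/((-5 - 2)*(-4 - 4))*73 = -10/((-8*(-7)))*73 = -10/56*73 = -10*1/56*73 = -5/28*73 = -365/28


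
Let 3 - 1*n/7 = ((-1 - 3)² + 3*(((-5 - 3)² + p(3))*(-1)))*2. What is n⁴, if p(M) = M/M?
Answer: 40777534861441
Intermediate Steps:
p(M) = 1
n = 2527 (n = 21 - 7*((-1 - 3)² + 3*(((-5 - 3)² + 1)*(-1)))*2 = 21 - 7*((-4)² + 3*(((-8)² + 1)*(-1)))*2 = 21 - 7*(16 + 3*((64 + 1)*(-1)))*2 = 21 - 7*(16 + 3*(65*(-1)))*2 = 21 - 7*(16 + 3*(-65))*2 = 21 - 7*(16 - 195)*2 = 21 - (-1253)*2 = 21 - 7*(-358) = 21 + 2506 = 2527)
n⁴ = 2527⁴ = 40777534861441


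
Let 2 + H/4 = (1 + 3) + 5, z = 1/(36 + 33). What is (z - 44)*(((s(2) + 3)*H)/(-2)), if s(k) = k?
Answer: 212450/69 ≈ 3079.0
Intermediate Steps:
z = 1/69 ≈ 0.014493
H = 28 (H = -8 + 4*((1 + 3) + 5) = -8 + 4*(4 + 5) = -8 + 4*9 = -8 + 36 = 28)
(z - 44)*(((s(2) + 3)*H)/(-2)) = (1/69 - 44)*(((2 + 3)*28)/(-2)) = -3035*5*28*(-1)/(69*2) = -424900*(-1)/(69*2) = -3035/69*(-70) = 212450/69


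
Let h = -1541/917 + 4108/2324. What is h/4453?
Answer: 6634/338922283 ≈ 1.9574e-5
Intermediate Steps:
h = 6634/76111 (h = -1541*1/917 + 4108*(1/2324) = -1541/917 + 1027/581 = 6634/76111 ≈ 0.087162)
h/4453 = (6634/76111)/4453 = (6634/76111)*(1/4453) = 6634/338922283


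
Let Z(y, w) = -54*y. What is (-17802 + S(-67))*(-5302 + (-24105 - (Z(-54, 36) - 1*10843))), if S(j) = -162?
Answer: 385866720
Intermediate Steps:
(-17802 + S(-67))*(-5302 + (-24105 - (Z(-54, 36) - 1*10843))) = (-17802 - 162)*(-5302 + (-24105 - (-54*(-54) - 1*10843))) = -17964*(-5302 + (-24105 - (2916 - 10843))) = -17964*(-5302 + (-24105 - 1*(-7927))) = -17964*(-5302 + (-24105 + 7927)) = -17964*(-5302 - 16178) = -17964*(-21480) = 385866720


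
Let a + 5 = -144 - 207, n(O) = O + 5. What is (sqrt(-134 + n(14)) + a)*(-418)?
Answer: 148808 - 418*I*sqrt(115) ≈ 1.4881e+5 - 4482.5*I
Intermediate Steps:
n(O) = 5 + O
a = -356 (a = -5 + (-144 - 207) = -5 - 351 = -356)
(sqrt(-134 + n(14)) + a)*(-418) = (sqrt(-134 + (5 + 14)) - 356)*(-418) = (sqrt(-134 + 19) - 356)*(-418) = (sqrt(-115) - 356)*(-418) = (I*sqrt(115) - 356)*(-418) = (-356 + I*sqrt(115))*(-418) = 148808 - 418*I*sqrt(115)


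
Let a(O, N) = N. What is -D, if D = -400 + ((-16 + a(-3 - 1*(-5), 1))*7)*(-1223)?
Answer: -128015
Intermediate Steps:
D = 128015 (D = -400 + ((-16 + 1)*7)*(-1223) = -400 - 15*7*(-1223) = -400 - 105*(-1223) = -400 + 128415 = 128015)
-D = -1*128015 = -128015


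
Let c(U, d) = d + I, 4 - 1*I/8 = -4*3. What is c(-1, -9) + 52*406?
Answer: 21231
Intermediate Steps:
I = 128 (I = 32 - (-32)*3 = 32 - 8*(-12) = 32 + 96 = 128)
c(U, d) = 128 + d (c(U, d) = d + 128 = 128 + d)
c(-1, -9) + 52*406 = (128 - 9) + 52*406 = 119 + 21112 = 21231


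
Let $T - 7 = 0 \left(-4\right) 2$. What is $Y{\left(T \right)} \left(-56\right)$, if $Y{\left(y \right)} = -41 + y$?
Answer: $1904$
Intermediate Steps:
$T = 7$ ($T = 7 + 0 \left(-4\right) 2 = 7 + 0 \cdot 2 = 7 + 0 = 7$)
$Y{\left(T \right)} \left(-56\right) = \left(-41 + 7\right) \left(-56\right) = \left(-34\right) \left(-56\right) = 1904$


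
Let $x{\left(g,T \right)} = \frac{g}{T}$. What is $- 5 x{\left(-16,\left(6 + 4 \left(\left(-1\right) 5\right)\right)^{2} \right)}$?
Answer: $\frac{20}{49} \approx 0.40816$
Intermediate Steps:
$- 5 x{\left(-16,\left(6 + 4 \left(\left(-1\right) 5\right)\right)^{2} \right)} = - 5 \left(- \frac{16}{\left(6 + 4 \left(\left(-1\right) 5\right)\right)^{2}}\right) = - 5 \left(- \frac{16}{\left(6 + 4 \left(-5\right)\right)^{2}}\right) = - 5 \left(- \frac{16}{\left(6 - 20\right)^{2}}\right) = - 5 \left(- \frac{16}{\left(-14\right)^{2}}\right) = - 5 \left(- \frac{16}{196}\right) = - 5 \left(\left(-16\right) \frac{1}{196}\right) = \left(-5\right) \left(- \frac{4}{49}\right) = \frac{20}{49}$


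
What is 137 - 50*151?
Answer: -7413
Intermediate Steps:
137 - 50*151 = 137 - 7550 = -7413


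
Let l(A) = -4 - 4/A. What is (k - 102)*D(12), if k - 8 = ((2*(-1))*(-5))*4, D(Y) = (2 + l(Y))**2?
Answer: -294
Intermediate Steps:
D(Y) = (-2 - 4/Y)**2 (D(Y) = (2 + (-4 - 4/Y))**2 = (-2 - 4/Y)**2)
k = 48 (k = 8 + ((2*(-1))*(-5))*4 = 8 - 2*(-5)*4 = 8 + 10*4 = 8 + 40 = 48)
(k - 102)*D(12) = (48 - 102)*(4*(2 + 12)**2/12**2) = -216*14**2/144 = -216*196/144 = -54*49/9 = -294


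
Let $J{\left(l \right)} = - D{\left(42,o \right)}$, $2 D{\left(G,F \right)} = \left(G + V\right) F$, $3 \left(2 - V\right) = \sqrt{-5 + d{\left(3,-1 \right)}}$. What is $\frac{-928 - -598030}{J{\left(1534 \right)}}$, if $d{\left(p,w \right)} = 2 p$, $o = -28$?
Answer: $\frac{895653}{917} \approx 976.72$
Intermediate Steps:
$V = \frac{5}{3}$ ($V = 2 - \frac{\sqrt{-5 + 2 \cdot 3}}{3} = 2 - \frac{\sqrt{-5 + 6}}{3} = 2 - \frac{\sqrt{1}}{3} = 2 - \frac{1}{3} = \frac{5}{3} \approx 1.6667$)
$D{\left(G,F \right)} = \frac{F \left(\frac{5}{3} + G\right)}{2}$ ($D{\left(G,F \right)} = \frac{\left(G + \frac{5}{3}\right) F}{2} = \frac{\left(\frac{5}{3} + G\right) F}{2} = \frac{F \left(\frac{5}{3} + G\right)}{2}$)
$J{\left(l \right)} = \frac{1834}{3}$ ($J{\left(l \right)} = - \frac{\left(-28\right) \left(5 + 3 \cdot 42\right)}{6} = - \frac{\left(-28\right) \left(5 + 126\right)}{6} = - \frac{\left(-28\right) 131}{6} = \left(-1\right) \left(- \frac{1834}{3}\right) = \frac{1834}{3}$)
$\frac{-928 - -598030}{J{\left(1534 \right)}} = \frac{-928 - -598030}{\frac{1834}{3}} = \left(-928 + 598030\right) \frac{3}{1834} = 597102 \cdot \frac{3}{1834} = \frac{895653}{917}$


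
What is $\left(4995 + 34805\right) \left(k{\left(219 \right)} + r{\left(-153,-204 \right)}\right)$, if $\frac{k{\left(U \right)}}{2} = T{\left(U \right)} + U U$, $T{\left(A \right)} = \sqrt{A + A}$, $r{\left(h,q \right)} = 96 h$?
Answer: $3233113200 + 79600 \sqrt{438} \approx 3.2348 \cdot 10^{9}$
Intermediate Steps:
$T{\left(A \right)} = \sqrt{2} \sqrt{A}$ ($T{\left(A \right)} = \sqrt{2 A} = \sqrt{2} \sqrt{A}$)
$k{\left(U \right)} = 2 U^{2} + 2 \sqrt{2} \sqrt{U}$ ($k{\left(U \right)} = 2 \left(\sqrt{2} \sqrt{U} + U U\right) = 2 \left(\sqrt{2} \sqrt{U} + U^{2}\right) = 2 \left(U^{2} + \sqrt{2} \sqrt{U}\right) = 2 U^{2} + 2 \sqrt{2} \sqrt{U}$)
$\left(4995 + 34805\right) \left(k{\left(219 \right)} + r{\left(-153,-204 \right)}\right) = \left(4995 + 34805\right) \left(\left(2 \cdot 219^{2} + 2 \sqrt{2} \sqrt{219}\right) + 96 \left(-153\right)\right) = 39800 \left(\left(2 \cdot 47961 + 2 \sqrt{438}\right) - 14688\right) = 39800 \left(\left(95922 + 2 \sqrt{438}\right) - 14688\right) = 39800 \left(81234 + 2 \sqrt{438}\right) = 3233113200 + 79600 \sqrt{438}$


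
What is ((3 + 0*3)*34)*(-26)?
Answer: -2652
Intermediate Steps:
((3 + 0*3)*34)*(-26) = ((3 + 0)*34)*(-26) = (3*34)*(-26) = 102*(-26) = -2652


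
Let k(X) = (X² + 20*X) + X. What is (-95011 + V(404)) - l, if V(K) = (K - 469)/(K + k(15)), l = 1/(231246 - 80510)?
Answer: -105621715011/1111678 ≈ -95011.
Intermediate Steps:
k(X) = X² + 21*X
l = 1/150736 ≈ 6.6341e-6
V(K) = (-469 + K)/(540 + K) (V(K) = (K - 469)/(K + 15*(21 + 15)) = (-469 + K)/(K + 15*36) = (-469 + K)/(K + 540) = (-469 + K)/(540 + K))
(-95011 + V(404)) - l = (-95011 + (-469 + 404)/(540 + 404)) - 1*1/150736 = (-95011 - 65/944) - 1/150736 = -89690449/944 - 1/150736 = -105621715011/1111678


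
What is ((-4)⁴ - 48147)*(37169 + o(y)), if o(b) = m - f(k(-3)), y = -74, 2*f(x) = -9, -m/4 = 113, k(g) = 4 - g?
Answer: -3517258713/2 ≈ -1.7586e+9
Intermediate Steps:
m = -452 (m = -4*113 = -452)
f(x) = -9/2 (f(x) = (½)*(-9) = -9/2)
o(b) = -895/2 (o(b) = -452 - 1*(-9/2) = -452 + 9/2 = -895/2)
((-4)⁴ - 48147)*(37169 + o(y)) = ((-4)⁴ - 48147)*(37169 - 895/2) = (256 - 48147)*(73443/2) = -47891*73443/2 = -3517258713/2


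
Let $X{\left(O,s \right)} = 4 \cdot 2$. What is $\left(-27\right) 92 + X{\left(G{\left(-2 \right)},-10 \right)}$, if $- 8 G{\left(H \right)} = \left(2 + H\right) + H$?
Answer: $-2476$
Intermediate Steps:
$G{\left(H \right)} = - \frac{1}{4} - \frac{H}{4}$ ($G{\left(H \right)} = - \frac{\left(2 + H\right) + H}{8} = - \frac{2 + 2 H}{8} = - \frac{1}{4} - \frac{H}{4}$)
$X{\left(O,s \right)} = 8$
$\left(-27\right) 92 + X{\left(G{\left(-2 \right)},-10 \right)} = \left(-27\right) 92 + 8 = -2484 + 8 = -2476$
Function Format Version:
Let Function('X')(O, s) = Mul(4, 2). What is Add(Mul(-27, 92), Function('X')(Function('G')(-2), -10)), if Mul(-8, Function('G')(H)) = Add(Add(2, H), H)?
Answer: -2476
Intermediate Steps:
Function('G')(H) = Add(Rational(-1, 4), Mul(Rational(-1, 4), H)) (Function('G')(H) = Mul(Rational(-1, 8), Add(Add(2, H), H)) = Mul(Rational(-1, 8), Add(2, Mul(2, H))) = Add(Rational(-1, 4), Mul(Rational(-1, 4), H)))
Function('X')(O, s) = 8
Add(Mul(-27, 92), Function('X')(Function('G')(-2), -10)) = Add(Mul(-27, 92), 8) = Add(-2484, 8) = -2476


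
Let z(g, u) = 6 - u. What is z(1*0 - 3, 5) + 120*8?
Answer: 961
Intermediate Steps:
z(1*0 - 3, 5) + 120*8 = (6 - 1*5) + 120*8 = (6 - 5) + 960 = 1 + 960 = 961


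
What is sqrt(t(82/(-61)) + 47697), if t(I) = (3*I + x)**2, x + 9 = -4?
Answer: sqrt(178560058)/61 ≈ 219.06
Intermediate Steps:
x = -13 (x = -9 - 4 = -13)
t(I) = (-13 + 3*I)**2 (t(I) = (3*I - 13)**2 = (-13 + 3*I)**2)
sqrt(t(82/(-61)) + 47697) = sqrt((-13 + 3*(82/(-61)))**2 + 47697) = sqrt((-13 + 3*(82*(-1/61)))**2 + 47697) = sqrt((-13 + 3*(-82/61))**2 + 47697) = sqrt((-13 - 246/61)**2 + 47697) = sqrt((-1039/61)**2 + 47697) = sqrt(1079521/3721 + 47697) = sqrt(178560058/3721) = sqrt(178560058)/61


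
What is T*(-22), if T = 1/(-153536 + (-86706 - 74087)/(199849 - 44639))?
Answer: 3414620/23830483353 ≈ 0.00014329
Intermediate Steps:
T = -155210/23830483353 (T = 1/(-153536 - 160793/155210) = 1/(-23830483353/155210) = -155210/23830483353 ≈ -6.5131e-6)
T*(-22) = -155210/23830483353*(-22) = 3414620/23830483353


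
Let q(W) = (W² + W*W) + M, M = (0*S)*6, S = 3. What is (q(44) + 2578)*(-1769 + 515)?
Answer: -8088300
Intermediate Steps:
M = 0 (M = (0*3)*6 = 0*6 = 0)
q(W) = 2*W² (q(W) = (W² + W*W) + 0 = (W² + W²) + 0 = 2*W² + 0 = 2*W²)
(q(44) + 2578)*(-1769 + 515) = (2*44² + 2578)*(-1769 + 515) = (2*1936 + 2578)*(-1254) = (3872 + 2578)*(-1254) = 6450*(-1254) = -8088300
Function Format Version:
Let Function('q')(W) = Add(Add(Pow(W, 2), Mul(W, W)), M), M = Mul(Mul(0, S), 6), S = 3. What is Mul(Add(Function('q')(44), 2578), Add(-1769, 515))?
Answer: -8088300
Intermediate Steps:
M = 0 (M = Mul(Mul(0, 3), 6) = Mul(0, 6) = 0)
Function('q')(W) = Mul(2, Pow(W, 2)) (Function('q')(W) = Add(Add(Pow(W, 2), Mul(W, W)), 0) = Add(Add(Pow(W, 2), Pow(W, 2)), 0) = Add(Mul(2, Pow(W, 2)), 0) = Mul(2, Pow(W, 2)))
Mul(Add(Function('q')(44), 2578), Add(-1769, 515)) = Mul(Add(Mul(2, Pow(44, 2)), 2578), Add(-1769, 515)) = Mul(Add(Mul(2, 1936), 2578), -1254) = Mul(Add(3872, 2578), -1254) = Mul(6450, -1254) = -8088300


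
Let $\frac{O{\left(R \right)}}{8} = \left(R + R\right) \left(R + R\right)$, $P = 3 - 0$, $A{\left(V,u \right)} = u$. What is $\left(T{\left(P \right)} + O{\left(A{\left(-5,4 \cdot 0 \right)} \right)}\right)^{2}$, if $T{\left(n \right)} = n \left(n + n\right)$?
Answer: $324$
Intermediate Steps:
$P = 3$ ($P = 3 + 0 = 3$)
$T{\left(n \right)} = 2 n^{2}$ ($T{\left(n \right)} = n 2 n = 2 n^{2}$)
$O{\left(R \right)} = 32 R^{2}$ ($O{\left(R \right)} = 8 \left(R + R\right) \left(R + R\right) = 8 \cdot 2 R 2 R = 8 \cdot 4 R^{2} = 32 R^{2}$)
$\left(T{\left(P \right)} + O{\left(A{\left(-5,4 \cdot 0 \right)} \right)}\right)^{2} = \left(2 \cdot 3^{2} + 32 \left(4 \cdot 0\right)^{2}\right)^{2} = \left(2 \cdot 9 + 32 \cdot 0^{2}\right)^{2} = \left(18 + 32 \cdot 0\right)^{2} = \left(18 + 0\right)^{2} = 18^{2} = 324$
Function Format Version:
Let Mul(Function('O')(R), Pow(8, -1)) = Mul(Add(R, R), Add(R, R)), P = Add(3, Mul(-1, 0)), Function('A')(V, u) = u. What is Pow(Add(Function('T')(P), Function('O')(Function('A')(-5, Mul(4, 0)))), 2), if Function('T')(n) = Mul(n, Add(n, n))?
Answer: 324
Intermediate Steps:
P = 3 (P = Add(3, 0) = 3)
Function('T')(n) = Mul(2, Pow(n, 2)) (Function('T')(n) = Mul(n, Mul(2, n)) = Mul(2, Pow(n, 2)))
Function('O')(R) = Mul(32, Pow(R, 2)) (Function('O')(R) = Mul(8, Mul(Add(R, R), Add(R, R))) = Mul(8, Mul(Mul(2, R), Mul(2, R))) = Mul(8, Mul(4, Pow(R, 2))) = Mul(32, Pow(R, 2)))
Pow(Add(Function('T')(P), Function('O')(Function('A')(-5, Mul(4, 0)))), 2) = Pow(Add(Mul(2, Pow(3, 2)), Mul(32, Pow(Mul(4, 0), 2))), 2) = Pow(Add(Mul(2, 9), Mul(32, Pow(0, 2))), 2) = Pow(Add(18, Mul(32, 0)), 2) = Pow(Add(18, 0), 2) = Pow(18, 2) = 324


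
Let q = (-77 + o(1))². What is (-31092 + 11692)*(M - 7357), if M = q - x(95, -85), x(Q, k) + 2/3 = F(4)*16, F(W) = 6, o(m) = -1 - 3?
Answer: 51875600/3 ≈ 1.7292e+7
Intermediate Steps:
o(m) = -4
x(Q, k) = 286/3 (x(Q, k) = -⅔ + 6*16 = -⅔ + 96 = 286/3)
q = 6561 (q = (-77 - 4)² = (-81)² = 6561)
M = 19397/3 (M = 6561 - 1*286/3 = 6561 - 286/3 = 19397/3 ≈ 6465.7)
(-31092 + 11692)*(M - 7357) = (-31092 + 11692)*(19397/3 - 7357) = -19400*(-2674/3) = 51875600/3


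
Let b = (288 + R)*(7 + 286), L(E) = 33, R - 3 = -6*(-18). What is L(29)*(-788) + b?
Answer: 90903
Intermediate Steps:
R = 111 (R = 3 - 6*(-18) = 3 + 108 = 111)
b = 116907 (b = (288 + 111)*(7 + 286) = 399*293 = 116907)
L(29)*(-788) + b = 33*(-788) + 116907 = -26004 + 116907 = 90903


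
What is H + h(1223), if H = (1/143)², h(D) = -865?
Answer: -17688384/20449 ≈ -865.00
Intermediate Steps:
H = 1/20449 (H = (1/143)² = 1/20449 ≈ 4.8902e-5)
H + h(1223) = 1/20449 - 865 = -17688384/20449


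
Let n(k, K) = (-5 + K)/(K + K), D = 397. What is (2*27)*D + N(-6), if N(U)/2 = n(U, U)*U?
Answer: 21427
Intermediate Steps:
n(k, K) = (-5 + K)/(2*K) (n(k, K) = (-5 + K)/((2*K)) = (-5 + K)*(1/(2*K)) = (-5 + K)/(2*K))
N(U) = -5 + U (N(U) = 2*(((-5 + U)/(2*U))*U) = 2*(-5/2 + U/2) = -5 + U)
(2*27)*D + N(-6) = (2*27)*397 + (-5 - 6) = 54*397 - 11 = 21438 - 11 = 21427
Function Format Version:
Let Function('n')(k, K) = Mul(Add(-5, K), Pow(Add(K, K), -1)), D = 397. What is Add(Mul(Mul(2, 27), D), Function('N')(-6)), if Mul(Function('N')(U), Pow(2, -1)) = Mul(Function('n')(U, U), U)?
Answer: 21427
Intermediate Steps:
Function('n')(k, K) = Mul(Rational(1, 2), Pow(K, -1), Add(-5, K)) (Function('n')(k, K) = Mul(Add(-5, K), Pow(Mul(2, K), -1)) = Mul(Add(-5, K), Mul(Rational(1, 2), Pow(K, -1))) = Mul(Rational(1, 2), Pow(K, -1), Add(-5, K)))
Function('N')(U) = Add(-5, U) (Function('N')(U) = Mul(2, Mul(Mul(Rational(1, 2), Pow(U, -1), Add(-5, U)), U)) = Mul(2, Add(Rational(-5, 2), Mul(Rational(1, 2), U))) = Add(-5, U))
Add(Mul(Mul(2, 27), D), Function('N')(-6)) = Add(Mul(Mul(2, 27), 397), Add(-5, -6)) = Add(Mul(54, 397), -11) = Add(21438, -11) = 21427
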